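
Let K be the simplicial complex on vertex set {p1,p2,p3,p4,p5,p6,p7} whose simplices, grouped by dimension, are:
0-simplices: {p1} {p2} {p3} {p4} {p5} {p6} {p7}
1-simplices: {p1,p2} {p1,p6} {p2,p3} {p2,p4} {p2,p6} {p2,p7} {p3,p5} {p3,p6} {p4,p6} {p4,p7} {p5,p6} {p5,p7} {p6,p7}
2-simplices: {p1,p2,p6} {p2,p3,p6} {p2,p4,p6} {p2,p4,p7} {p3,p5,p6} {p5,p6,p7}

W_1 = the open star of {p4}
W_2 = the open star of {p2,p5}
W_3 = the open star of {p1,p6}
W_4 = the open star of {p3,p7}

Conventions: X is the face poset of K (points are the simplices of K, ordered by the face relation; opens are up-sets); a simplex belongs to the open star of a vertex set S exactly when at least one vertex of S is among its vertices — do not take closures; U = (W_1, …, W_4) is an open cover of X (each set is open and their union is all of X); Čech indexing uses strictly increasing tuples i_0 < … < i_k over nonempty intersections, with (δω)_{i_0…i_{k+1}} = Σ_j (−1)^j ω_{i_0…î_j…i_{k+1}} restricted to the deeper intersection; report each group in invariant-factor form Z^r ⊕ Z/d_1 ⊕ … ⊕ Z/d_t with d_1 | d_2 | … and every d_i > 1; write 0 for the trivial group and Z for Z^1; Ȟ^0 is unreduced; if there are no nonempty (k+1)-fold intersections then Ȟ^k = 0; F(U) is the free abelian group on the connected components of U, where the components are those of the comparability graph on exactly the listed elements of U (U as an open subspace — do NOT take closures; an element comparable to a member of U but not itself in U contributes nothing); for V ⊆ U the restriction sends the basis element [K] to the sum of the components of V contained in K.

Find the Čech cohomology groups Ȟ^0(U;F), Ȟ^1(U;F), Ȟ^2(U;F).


nonempty intersections:
  W1={{p4},{p2,p4},{p4,p6},{p4,p7},{p2,p4,p6},{p2,p4,p7}} W2={{p2},{p5},{p1,p2},{p2,p3},{p2,p4},{p2,p6},{p2,p7},{p3,p5},{p5,p6},{p5,p7},{p1,p2,p6},{p2,p3,p6},{p2,p4,p6},{p2,p4,p7},{p3,p5,p6},{p5,p6,p7}} W3={{p1},{p6},{p1,p2},{p1,p6},{p2,p6},{p3,p6},{p4,p6},{p5,p6},{p6,p7},{p1,p2,p6},{p2,p3,p6},{p2,p4,p6},{p3,p5,p6},{p5,p6,p7}} W4={{p3},{p7},{p2,p3},{p2,p7},{p3,p5},{p3,p6},{p4,p7},{p5,p7},{p6,p7},{p2,p3,p6},{p2,p4,p7},{p3,p5,p6},{p5,p6,p7}}
  W12={{p2,p4},{p2,p4,p6},{p2,p4,p7}} W13={{p4,p6},{p2,p4,p6}} W14={{p4,p7},{p2,p4,p7}} W23={{p1,p2},{p2,p6},{p5,p6},{p1,p2,p6},{p2,p3,p6},{p2,p4,p6},{p3,p5,p6},{p5,p6,p7}} W24={{p2,p3},{p2,p7},{p3,p5},{p5,p7},{p2,p3,p6},{p2,p4,p7},{p3,p5,p6},{p5,p6,p7}} W34={{p3,p6},{p6,p7},{p2,p3,p6},{p3,p5,p6},{p5,p6,p7}}
  W123={{p2,p4,p6}} W124={{p2,p4,p7}} W234={{p2,p3,p6},{p3,p5,p6},{p5,p6,p7}}
components per intersection:
  W1: {{p4},{p2,p4},{p4,p6},{p4,p7},{p2,p4,p6},{p2,p4,p7}}
  W2: {{p2},{p1,p2},{p2,p3},{p2,p4},{p2,p6},{p2,p7},{p1,p2,p6},{p2,p3,p6},{p2,p4,p6},{p2,p4,p7}} {{p5},{p3,p5},{p5,p6},{p5,p7},{p3,p5,p6},{p5,p6,p7}}
  W3: {{p1},{p6},{p1,p2},{p1,p6},{p2,p6},{p3,p6},{p4,p6},{p5,p6},{p6,p7},{p1,p2,p6},{p2,p3,p6},{p2,p4,p6},{p3,p5,p6},{p5,p6,p7}}
  W4: {{p3},{p2,p3},{p3,p5},{p3,p6},{p2,p3,p6},{p3,p5,p6}} {{p7},{p2,p7},{p4,p7},{p5,p7},{p6,p7},{p2,p4,p7},{p5,p6,p7}}
  W12: {{p2,p4},{p2,p4,p6},{p2,p4,p7}}
  W13: {{p4,p6},{p2,p4,p6}}
  W14: {{p4,p7},{p2,p4,p7}}
  W23: {{p1,p2},{p2,p6},{p1,p2,p6},{p2,p3,p6},{p2,p4,p6}} {{p5,p6},{p3,p5,p6},{p5,p6,p7}}
  W24: {{p2,p3},{p2,p3,p6}} {{p2,p7},{p2,p4,p7}} {{p3,p5},{p3,p5,p6}} {{p5,p7},{p5,p6,p7}}
  W34: {{p3,p6},{p2,p3,p6},{p3,p5,p6}} {{p6,p7},{p5,p6,p7}}
  W123: {{p2,p4,p6}}
  W124: {{p2,p4,p7}}
  W234: {{p2,p3,p6}} {{p3,p5,p6}} {{p5,p6,p7}}
C dims 6,11,5; δ0: rk 5, SNF 1^5; δ1: rk 5, SNF 1^5
Ȟ^0: (6−5)−0=1 ⇒ Z
Ȟ^1: (11−5)−5=1 ⇒ Z
Ȟ^2: (5−0)−5=0 ⇒ 0

Ȟ^0 = Z; Ȟ^1 = Z; Ȟ^2 = 0


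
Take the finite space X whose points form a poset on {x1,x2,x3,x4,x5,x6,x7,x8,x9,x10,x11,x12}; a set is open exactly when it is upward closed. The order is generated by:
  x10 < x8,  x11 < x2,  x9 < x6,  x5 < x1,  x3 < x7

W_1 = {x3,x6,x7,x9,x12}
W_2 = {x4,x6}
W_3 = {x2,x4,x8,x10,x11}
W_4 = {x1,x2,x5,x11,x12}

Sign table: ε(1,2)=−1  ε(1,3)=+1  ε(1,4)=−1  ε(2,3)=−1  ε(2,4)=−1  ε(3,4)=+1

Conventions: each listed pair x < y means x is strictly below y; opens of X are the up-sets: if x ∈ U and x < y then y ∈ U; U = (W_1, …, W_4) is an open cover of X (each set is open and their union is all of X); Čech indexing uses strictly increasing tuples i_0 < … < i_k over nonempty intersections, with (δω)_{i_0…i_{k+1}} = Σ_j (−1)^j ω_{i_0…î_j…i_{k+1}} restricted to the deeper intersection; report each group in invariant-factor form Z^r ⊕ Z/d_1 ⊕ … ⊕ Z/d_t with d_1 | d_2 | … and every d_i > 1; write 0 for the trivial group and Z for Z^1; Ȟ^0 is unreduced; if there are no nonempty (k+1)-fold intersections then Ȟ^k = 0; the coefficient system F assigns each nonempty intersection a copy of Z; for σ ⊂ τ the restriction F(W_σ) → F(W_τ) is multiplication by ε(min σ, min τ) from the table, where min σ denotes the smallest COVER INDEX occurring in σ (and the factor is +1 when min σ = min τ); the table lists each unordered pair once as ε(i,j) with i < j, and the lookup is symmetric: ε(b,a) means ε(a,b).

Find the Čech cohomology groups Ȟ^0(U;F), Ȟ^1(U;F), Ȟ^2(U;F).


cover nerve:
  W12={x6} W14={x12} W23={x4} W34={x2,x11}
C dims 4,4; δ0: rk 4, SNF 1^3·2
Ȟ^0: (4−4)−0=0 ⇒ 0
Ȟ^1: (4−0)−4=0 plus torsion [2] ⇒ Z/2
Ȟ^2: (0−0)−0=0 ⇒ 0

Ȟ^0(U;F) ≅ 0; Ȟ^1(U;F) ≅ Z/2; Ȟ^2(U;F) ≅ 0


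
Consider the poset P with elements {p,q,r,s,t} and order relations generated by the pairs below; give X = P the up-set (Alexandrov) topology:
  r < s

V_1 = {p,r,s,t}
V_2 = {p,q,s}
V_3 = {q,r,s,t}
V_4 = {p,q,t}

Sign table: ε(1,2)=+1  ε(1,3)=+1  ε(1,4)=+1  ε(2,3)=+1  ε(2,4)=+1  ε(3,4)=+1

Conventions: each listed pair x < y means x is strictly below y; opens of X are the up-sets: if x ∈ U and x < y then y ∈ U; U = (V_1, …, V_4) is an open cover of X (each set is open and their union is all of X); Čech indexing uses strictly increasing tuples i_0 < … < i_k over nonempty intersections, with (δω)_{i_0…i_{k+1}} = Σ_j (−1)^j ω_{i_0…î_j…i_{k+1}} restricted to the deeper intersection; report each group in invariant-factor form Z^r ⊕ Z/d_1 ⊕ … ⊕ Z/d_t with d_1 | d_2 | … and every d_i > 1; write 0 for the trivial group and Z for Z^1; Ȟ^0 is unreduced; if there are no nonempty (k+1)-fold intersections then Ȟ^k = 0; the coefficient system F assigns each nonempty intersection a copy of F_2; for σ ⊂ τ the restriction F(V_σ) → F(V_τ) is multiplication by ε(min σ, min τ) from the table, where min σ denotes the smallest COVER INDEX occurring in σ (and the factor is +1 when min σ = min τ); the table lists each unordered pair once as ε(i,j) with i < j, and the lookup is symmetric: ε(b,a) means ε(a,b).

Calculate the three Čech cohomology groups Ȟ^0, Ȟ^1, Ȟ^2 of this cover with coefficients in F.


Ȟ^0 = Z/2,  Ȟ^1 = 0,  Ȟ^2 = Z/2

intersection data:
  V12={p,s} V13={r,s,t} V14={p,t} V23={q,s} V24={p,q} V34={q,t}
  V123={s} V124={p} V134={t} V234={q}
C dims 4,6,4; δ0: rk_F2 3; δ1: rk_F2 3
Ȟ^0 = (4 − 3) − 0 = 1, so Ȟ^0 ≅ Z/2
Ȟ^1 = (6 − 3) − 3 = 0, so Ȟ^1 ≅ 0
Ȟ^2 = (4 − 0) − 3 = 1, so Ȟ^2 ≅ Z/2


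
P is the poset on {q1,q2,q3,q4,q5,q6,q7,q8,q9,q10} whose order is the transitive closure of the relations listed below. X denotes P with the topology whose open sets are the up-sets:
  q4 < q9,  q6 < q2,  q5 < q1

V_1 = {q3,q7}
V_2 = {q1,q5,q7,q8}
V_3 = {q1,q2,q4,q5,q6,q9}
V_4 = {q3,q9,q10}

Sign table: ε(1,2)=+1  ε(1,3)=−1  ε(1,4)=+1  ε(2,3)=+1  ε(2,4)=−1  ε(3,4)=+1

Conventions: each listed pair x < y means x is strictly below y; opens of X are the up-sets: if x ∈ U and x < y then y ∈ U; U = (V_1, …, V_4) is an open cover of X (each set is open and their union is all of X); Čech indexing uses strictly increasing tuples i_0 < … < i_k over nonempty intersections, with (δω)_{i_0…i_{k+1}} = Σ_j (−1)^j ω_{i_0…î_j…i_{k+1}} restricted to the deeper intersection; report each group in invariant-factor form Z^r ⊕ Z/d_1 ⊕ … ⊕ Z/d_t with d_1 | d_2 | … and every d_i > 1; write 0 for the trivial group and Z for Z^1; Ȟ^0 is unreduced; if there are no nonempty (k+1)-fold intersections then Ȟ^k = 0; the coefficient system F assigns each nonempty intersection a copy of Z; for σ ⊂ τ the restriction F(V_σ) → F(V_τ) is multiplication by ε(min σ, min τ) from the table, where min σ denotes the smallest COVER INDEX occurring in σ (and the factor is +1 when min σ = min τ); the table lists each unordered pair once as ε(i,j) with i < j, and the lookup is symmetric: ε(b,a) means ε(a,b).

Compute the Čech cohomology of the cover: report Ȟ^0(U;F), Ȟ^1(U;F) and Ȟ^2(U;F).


Ȟ^0(U;F) ≅ Z, Ȟ^1(U;F) ≅ Z, Ȟ^2(U;F) ≅ 0

nerve simplices:
  V12={q7} V14={q3} V23={q1,q5} V34={q9}
C dims 4,4; δ0: rk 3, SNF 1^3
degree 0: 4−3−0 = 1 → Ȟ^0 ≅ Z
degree 1: 4−0−3 = 1 → Ȟ^1 ≅ Z
degree 2: 0−0−0 = 0 → Ȟ^2 ≅ 0


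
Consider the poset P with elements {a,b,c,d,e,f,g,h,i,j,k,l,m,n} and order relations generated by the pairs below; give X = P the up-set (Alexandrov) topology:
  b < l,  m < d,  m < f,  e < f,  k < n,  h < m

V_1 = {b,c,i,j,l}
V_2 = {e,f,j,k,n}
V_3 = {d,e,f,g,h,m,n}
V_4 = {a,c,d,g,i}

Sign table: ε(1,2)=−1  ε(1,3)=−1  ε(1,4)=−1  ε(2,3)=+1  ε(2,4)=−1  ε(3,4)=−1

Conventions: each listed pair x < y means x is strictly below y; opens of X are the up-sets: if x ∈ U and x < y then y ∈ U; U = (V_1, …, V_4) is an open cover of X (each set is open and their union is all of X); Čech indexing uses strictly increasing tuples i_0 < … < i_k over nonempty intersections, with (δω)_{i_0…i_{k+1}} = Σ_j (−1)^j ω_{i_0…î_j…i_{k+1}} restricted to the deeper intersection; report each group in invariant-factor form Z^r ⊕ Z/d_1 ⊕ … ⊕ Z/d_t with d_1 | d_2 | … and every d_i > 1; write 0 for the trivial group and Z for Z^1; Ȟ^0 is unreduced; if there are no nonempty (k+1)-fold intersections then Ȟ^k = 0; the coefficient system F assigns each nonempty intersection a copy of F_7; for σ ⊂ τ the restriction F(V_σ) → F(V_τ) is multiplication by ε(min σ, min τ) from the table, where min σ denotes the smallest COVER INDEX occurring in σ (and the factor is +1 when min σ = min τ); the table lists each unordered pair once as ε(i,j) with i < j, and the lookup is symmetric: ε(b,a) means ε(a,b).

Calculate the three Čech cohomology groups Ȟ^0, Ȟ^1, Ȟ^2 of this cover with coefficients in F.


Ȟ^0 ≅ 0; Ȟ^1 ≅ 0; Ȟ^2 ≅ 0

nonempty intersections:
  V12={j} V14={c,i} V23={e,f,n} V34={d,g}
C dims 4,4; δ0: rk_F7 4
Ȟ^0: (4−4)−0=0 ⇒ 0
Ȟ^1: (4−0)−4=0 ⇒ 0
Ȟ^2: (0−0)−0=0 ⇒ 0


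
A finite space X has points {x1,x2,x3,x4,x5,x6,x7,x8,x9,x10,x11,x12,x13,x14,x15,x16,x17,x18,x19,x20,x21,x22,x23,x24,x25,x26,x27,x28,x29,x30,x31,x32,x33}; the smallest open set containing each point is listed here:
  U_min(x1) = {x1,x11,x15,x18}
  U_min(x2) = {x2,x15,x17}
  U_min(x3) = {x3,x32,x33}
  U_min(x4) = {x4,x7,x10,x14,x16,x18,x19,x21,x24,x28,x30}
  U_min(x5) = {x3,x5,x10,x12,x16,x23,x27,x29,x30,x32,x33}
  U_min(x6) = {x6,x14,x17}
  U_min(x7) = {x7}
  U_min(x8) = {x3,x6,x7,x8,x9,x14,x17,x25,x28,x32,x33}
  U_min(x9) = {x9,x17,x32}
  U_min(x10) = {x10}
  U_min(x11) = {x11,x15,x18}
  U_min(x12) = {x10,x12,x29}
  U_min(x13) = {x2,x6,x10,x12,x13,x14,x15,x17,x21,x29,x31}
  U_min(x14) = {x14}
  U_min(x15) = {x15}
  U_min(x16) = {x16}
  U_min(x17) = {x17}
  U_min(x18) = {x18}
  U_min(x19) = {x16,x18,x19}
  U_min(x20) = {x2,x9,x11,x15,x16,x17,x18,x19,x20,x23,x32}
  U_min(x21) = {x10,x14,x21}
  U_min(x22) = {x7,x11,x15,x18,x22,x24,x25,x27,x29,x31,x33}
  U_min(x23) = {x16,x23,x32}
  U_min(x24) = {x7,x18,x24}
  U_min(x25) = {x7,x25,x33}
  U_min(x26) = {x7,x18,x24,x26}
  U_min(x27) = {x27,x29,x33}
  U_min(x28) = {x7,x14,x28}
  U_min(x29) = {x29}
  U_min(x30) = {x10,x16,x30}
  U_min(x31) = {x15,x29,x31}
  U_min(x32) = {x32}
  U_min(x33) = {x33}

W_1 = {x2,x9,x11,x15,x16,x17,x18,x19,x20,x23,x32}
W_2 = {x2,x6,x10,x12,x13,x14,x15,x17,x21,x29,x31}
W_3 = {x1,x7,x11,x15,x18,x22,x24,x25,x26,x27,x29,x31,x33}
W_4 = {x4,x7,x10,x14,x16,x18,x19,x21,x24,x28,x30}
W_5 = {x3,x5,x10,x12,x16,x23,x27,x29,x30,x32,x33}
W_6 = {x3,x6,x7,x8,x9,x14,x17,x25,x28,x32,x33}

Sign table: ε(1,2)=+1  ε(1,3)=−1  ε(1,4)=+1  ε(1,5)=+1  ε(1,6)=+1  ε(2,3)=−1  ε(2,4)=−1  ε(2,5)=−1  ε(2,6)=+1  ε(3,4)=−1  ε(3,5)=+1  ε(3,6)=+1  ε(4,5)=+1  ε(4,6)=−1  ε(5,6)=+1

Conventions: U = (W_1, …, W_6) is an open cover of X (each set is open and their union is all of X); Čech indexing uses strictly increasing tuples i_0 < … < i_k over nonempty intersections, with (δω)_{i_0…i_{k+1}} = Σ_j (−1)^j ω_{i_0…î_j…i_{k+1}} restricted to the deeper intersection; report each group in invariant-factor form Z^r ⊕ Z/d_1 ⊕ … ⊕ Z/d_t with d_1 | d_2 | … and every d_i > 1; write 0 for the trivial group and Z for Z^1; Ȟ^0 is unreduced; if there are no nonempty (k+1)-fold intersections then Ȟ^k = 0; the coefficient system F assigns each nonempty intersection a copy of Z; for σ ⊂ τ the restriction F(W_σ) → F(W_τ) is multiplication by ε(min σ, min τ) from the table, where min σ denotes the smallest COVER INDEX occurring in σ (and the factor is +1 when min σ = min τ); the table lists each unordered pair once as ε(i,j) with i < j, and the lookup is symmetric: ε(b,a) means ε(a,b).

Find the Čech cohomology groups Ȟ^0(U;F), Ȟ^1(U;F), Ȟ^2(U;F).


Ȟ^0 ≅ 0, Ȟ^1 ≅ Z/2, Ȟ^2 ≅ Z

nonempty intersections:
  W12={x2,x15,x17} W13={x11,x15,x18} W14={x16,x18,x19} W15={x16,x23,x32} W16={x9,x17,x32} W23={x15,x29,x31} W24={x10,x14,x21} W25={x10,x12,x29} W26={x6,x14,x17} W34={x7,x18,x24} W35={x27,x29,x33} W36={x7,x25,x33} W45={x10,x16,x30} W46={x7,x14,x28} W56={x3,x32,x33}
  W123={x15} W126={x17} W134={x18} W145={x16} W156={x32} W235={x29} W245={x10} W246={x14} W346={x7} W356={x33}
C dims 6,15,10; δ0: rk 6, SNF 1^5·2; δ1: rk 9, SNF 1^9
Ȟ^0: (6−6)−0=0 ⇒ 0
Ȟ^1: (15−9)−6=0 plus torsion [2] ⇒ Z/2
Ȟ^2: (10−0)−9=1 ⇒ Z


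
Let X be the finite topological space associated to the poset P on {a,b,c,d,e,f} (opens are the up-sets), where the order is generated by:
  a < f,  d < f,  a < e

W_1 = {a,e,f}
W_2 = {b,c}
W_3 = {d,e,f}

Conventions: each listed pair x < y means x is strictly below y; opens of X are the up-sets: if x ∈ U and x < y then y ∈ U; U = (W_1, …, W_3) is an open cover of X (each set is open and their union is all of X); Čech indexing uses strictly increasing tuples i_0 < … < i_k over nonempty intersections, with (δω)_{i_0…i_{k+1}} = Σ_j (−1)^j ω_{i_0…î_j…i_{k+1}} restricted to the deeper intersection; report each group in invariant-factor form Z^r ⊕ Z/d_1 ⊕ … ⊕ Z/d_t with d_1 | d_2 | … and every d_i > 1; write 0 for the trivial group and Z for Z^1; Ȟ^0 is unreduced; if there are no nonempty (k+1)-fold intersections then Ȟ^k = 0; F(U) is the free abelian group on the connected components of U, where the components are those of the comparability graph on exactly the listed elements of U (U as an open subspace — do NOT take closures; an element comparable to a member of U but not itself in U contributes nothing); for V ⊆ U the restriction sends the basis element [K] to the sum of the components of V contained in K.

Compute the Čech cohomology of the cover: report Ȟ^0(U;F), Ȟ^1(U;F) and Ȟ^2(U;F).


Ȟ^0 = Z^3,  Ȟ^1 = 0,  Ȟ^2 = 0

nerve simplices:
  W13={e,f}
components per intersection:
  W1: {a,e,f}
  W2: {b} {c}
  W3: {d,f} {e}
  W13: {e} {f}
C dims 5,2; δ0: rk 2, SNF 1^2
degree 0: 5−2−0 = 3 → Ȟ^0 ≅ Z^3
degree 1: 2−0−2 = 0 → Ȟ^1 ≅ 0
degree 2: 0−0−0 = 0 → Ȟ^2 ≅ 0


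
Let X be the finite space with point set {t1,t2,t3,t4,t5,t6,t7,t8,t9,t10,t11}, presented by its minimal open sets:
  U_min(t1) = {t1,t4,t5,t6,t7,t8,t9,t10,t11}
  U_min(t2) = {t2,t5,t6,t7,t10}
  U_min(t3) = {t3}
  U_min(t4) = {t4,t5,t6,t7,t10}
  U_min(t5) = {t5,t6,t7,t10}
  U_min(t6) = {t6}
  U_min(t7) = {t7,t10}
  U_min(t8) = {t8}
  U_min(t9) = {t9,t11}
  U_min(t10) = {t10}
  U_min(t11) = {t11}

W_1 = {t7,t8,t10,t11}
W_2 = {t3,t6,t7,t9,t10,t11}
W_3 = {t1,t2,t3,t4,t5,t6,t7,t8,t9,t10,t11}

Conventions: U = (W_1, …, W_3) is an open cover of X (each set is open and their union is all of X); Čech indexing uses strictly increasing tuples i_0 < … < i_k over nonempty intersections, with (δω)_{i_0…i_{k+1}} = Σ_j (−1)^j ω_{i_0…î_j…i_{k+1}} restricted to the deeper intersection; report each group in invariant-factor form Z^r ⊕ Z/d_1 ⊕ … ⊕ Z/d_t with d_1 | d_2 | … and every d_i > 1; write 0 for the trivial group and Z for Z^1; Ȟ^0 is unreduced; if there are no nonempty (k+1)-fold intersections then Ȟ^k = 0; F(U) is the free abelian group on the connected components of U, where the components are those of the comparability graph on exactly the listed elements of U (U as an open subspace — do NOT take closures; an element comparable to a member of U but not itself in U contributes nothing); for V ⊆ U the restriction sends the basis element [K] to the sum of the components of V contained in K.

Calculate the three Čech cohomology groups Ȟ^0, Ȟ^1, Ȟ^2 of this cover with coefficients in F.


nonempty overlaps:
  W12={t7,t10,t11} W13={t7,t8,t10,t11} W23={t3,t6,t7,t9,t10,t11}
  W123={t7,t10,t11}
components per intersection:
  W1: {t7,t10} {t8} {t11}
  W2: {t3} {t6} {t7,t10} {t9,t11}
  W3: {t1,t2,t4,t5,t6,t7,t8,t9,t10,t11} {t3}
  W12: {t7,t10} {t11}
  W13: {t7,t10} {t8} {t11}
  W23: {t3} {t6} {t7,t10} {t9,t11}
  W123: {t7,t10} {t11}
C dims 9,9,2; δ0: rk 7, SNF 1^7; δ1: rk 2, SNF 1^2
degree 0: 9−7−0 = 2 → Ȟ^0 ≅ Z^2
degree 1: 9−2−7 = 0 → Ȟ^1 ≅ 0
degree 2: 2−0−2 = 0 → Ȟ^2 ≅ 0

Ȟ^0 ≅ Z^2, Ȟ^1 ≅ 0, Ȟ^2 ≅ 0


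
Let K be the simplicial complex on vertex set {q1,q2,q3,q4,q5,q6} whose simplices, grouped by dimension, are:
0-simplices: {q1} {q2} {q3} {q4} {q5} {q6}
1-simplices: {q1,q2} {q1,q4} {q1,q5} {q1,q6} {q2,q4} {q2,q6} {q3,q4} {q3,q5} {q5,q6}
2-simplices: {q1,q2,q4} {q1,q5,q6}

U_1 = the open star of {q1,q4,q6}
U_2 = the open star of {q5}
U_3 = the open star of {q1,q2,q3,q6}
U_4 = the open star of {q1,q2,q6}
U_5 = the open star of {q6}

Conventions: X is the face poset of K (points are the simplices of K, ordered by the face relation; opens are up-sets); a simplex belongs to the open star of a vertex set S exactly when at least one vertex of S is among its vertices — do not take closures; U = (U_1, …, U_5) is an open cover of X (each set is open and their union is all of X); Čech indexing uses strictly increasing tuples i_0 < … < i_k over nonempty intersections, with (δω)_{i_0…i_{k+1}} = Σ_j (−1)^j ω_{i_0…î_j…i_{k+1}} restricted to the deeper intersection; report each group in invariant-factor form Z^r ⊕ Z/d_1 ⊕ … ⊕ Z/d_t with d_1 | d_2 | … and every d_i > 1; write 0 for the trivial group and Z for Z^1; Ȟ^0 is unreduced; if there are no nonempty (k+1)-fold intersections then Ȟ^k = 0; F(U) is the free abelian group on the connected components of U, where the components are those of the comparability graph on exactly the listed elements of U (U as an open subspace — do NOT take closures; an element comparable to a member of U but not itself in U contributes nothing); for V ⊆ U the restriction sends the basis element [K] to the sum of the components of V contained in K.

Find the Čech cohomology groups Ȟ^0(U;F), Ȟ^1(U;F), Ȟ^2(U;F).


Ȟ^0 = Z, Ȟ^1 = Z and Ȟ^2 = 0

nonempty overlaps:
  U1={{q1},{q4},{q6},{q1,q2},{q1,q4},{q1,q5},{q1,q6},{q2,q4},{q2,q6},{q3,q4},{q5,q6},{q1,q2,q4},{q1,q5,q6}} U2={{q5},{q1,q5},{q3,q5},{q5,q6},{q1,q5,q6}} U3={{q1},{q2},{q3},{q6},{q1,q2},{q1,q4},{q1,q5},{q1,q6},{q2,q4},{q2,q6},{q3,q4},{q3,q5},{q5,q6},{q1,q2,q4},{q1,q5,q6}} U4={{q1},{q2},{q6},{q1,q2},{q1,q4},{q1,q5},{q1,q6},{q2,q4},{q2,q6},{q5,q6},{q1,q2,q4},{q1,q5,q6}} U5={{q6},{q1,q6},{q2,q6},{q5,q6},{q1,q5,q6}}
  U12={{q1,q5},{q5,q6},{q1,q5,q6}} U13={{q1},{q6},{q1,q2},{q1,q4},{q1,q5},{q1,q6},{q2,q4},{q2,q6},{q3,q4},{q5,q6},{q1,q2,q4},{q1,q5,q6}} U14={{q1},{q6},{q1,q2},{q1,q4},{q1,q5},{q1,q6},{q2,q4},{q2,q6},{q5,q6},{q1,q2,q4},{q1,q5,q6}} U15={{q6},{q1,q6},{q2,q6},{q5,q6},{q1,q5,q6}} U23={{q1,q5},{q3,q5},{q5,q6},{q1,q5,q6}} U24={{q1,q5},{q5,q6},{q1,q5,q6}} U25={{q5,q6},{q1,q5,q6}} U34={{q1},{q2},{q6},{q1,q2},{q1,q4},{q1,q5},{q1,q6},{q2,q4},{q2,q6},{q5,q6},{q1,q2,q4},{q1,q5,q6}} U35={{q6},{q1,q6},{q2,q6},{q5,q6},{q1,q5,q6}} U45={{q6},{q1,q6},{q2,q6},{q5,q6},{q1,q5,q6}}
  U123={{q1,q5},{q5,q6},{q1,q5,q6}} U124={{q1,q5},{q5,q6},{q1,q5,q6}} U125={{q5,q6},{q1,q5,q6}} U134={{q1},{q6},{q1,q2},{q1,q4},{q1,q5},{q1,q6},{q2,q4},{q2,q6},{q5,q6},{q1,q2,q4},{q1,q5,q6}} U135={{q6},{q1,q6},{q2,q6},{q5,q6},{q1,q5,q6}} U145={{q6},{q1,q6},{q2,q6},{q5,q6},{q1,q5,q6}} U234={{q1,q5},{q5,q6},{q1,q5,q6}} U235={{q5,q6},{q1,q5,q6}} U245={{q5,q6},{q1,q5,q6}} U345={{q6},{q1,q6},{q2,q6},{q5,q6},{q1,q5,q6}}
  U1234={{q1,q5},{q5,q6},{q1,q5,q6}} U1235={{q5,q6},{q1,q5,q6}} U1245={{q5,q6},{q1,q5,q6}} U1345={{q6},{q1,q6},{q2,q6},{q5,q6},{q1,q5,q6}} U2345={{q5,q6},{q1,q5,q6}}
  U12345={{q5,q6},{q1,q5,q6}}
components per intersection:
  U1: {{q1},{q4},{q6},{q1,q2},{q1,q4},{q1,q5},{q1,q6},{q2,q4},{q2,q6},{q3,q4},{q5,q6},{q1,q2,q4},{q1,q5,q6}}
  U2: {{q5},{q1,q5},{q3,q5},{q5,q6},{q1,q5,q6}}
  U3: {{q1},{q2},{q6},{q1,q2},{q1,q4},{q1,q5},{q1,q6},{q2,q4},{q2,q6},{q5,q6},{q1,q2,q4},{q1,q5,q6}} {{q3},{q3,q4},{q3,q5}}
  U4: {{q1},{q2},{q6},{q1,q2},{q1,q4},{q1,q5},{q1,q6},{q2,q4},{q2,q6},{q5,q6},{q1,q2,q4},{q1,q5,q6}}
  U5: {{q6},{q1,q6},{q2,q6},{q5,q6},{q1,q5,q6}}
  U12: {{q1,q5},{q5,q6},{q1,q5,q6}}
  U13: {{q1},{q6},{q1,q2},{q1,q4},{q1,q5},{q1,q6},{q2,q4},{q2,q6},{q5,q6},{q1,q2,q4},{q1,q5,q6}} {{q3,q4}}
  U14: {{q1},{q6},{q1,q2},{q1,q4},{q1,q5},{q1,q6},{q2,q4},{q2,q6},{q5,q6},{q1,q2,q4},{q1,q5,q6}}
  U15: {{q6},{q1,q6},{q2,q6},{q5,q6},{q1,q5,q6}}
  U23: {{q1,q5},{q5,q6},{q1,q5,q6}} {{q3,q5}}
  U24: {{q1,q5},{q5,q6},{q1,q5,q6}}
  U25: {{q5,q6},{q1,q5,q6}}
  U34: {{q1},{q2},{q6},{q1,q2},{q1,q4},{q1,q5},{q1,q6},{q2,q4},{q2,q6},{q5,q6},{q1,q2,q4},{q1,q5,q6}}
  U35: {{q6},{q1,q6},{q2,q6},{q5,q6},{q1,q5,q6}}
  U45: {{q6},{q1,q6},{q2,q6},{q5,q6},{q1,q5,q6}}
  U123: {{q1,q5},{q5,q6},{q1,q5,q6}}
  U124: {{q1,q5},{q5,q6},{q1,q5,q6}}
  U125: {{q5,q6},{q1,q5,q6}}
  U134: {{q1},{q6},{q1,q2},{q1,q4},{q1,q5},{q1,q6},{q2,q4},{q2,q6},{q5,q6},{q1,q2,q4},{q1,q5,q6}}
  U135: {{q6},{q1,q6},{q2,q6},{q5,q6},{q1,q5,q6}}
  U145: {{q6},{q1,q6},{q2,q6},{q5,q6},{q1,q5,q6}}
  U234: {{q1,q5},{q5,q6},{q1,q5,q6}}
  U235: {{q5,q6},{q1,q5,q6}}
  U245: {{q5,q6},{q1,q5,q6}}
  U345: {{q6},{q1,q6},{q2,q6},{q5,q6},{q1,q5,q6}}
  U1234: {{q1,q5},{q5,q6},{q1,q5,q6}}
  U1235: {{q5,q6},{q1,q5,q6}}
  U1245: {{q5,q6},{q1,q5,q6}}
  U1345: {{q6},{q1,q6},{q2,q6},{q5,q6},{q1,q5,q6}}
  U2345: {{q5,q6},{q1,q5,q6}}
  U12345: {{q5,q6},{q1,q5,q6}}
C dims 6,12,10,5; δ0: rk 5, SNF 1^5; δ1: rk 6, SNF 1^6; δ2: rk 4, SNF 1^4
degree 0: 6−5−0 = 1 → Ȟ^0 ≅ Z
degree 1: 12−6−5 = 1 → Ȟ^1 ≅ Z
degree 2: 10−4−6 = 0 → Ȟ^2 ≅ 0


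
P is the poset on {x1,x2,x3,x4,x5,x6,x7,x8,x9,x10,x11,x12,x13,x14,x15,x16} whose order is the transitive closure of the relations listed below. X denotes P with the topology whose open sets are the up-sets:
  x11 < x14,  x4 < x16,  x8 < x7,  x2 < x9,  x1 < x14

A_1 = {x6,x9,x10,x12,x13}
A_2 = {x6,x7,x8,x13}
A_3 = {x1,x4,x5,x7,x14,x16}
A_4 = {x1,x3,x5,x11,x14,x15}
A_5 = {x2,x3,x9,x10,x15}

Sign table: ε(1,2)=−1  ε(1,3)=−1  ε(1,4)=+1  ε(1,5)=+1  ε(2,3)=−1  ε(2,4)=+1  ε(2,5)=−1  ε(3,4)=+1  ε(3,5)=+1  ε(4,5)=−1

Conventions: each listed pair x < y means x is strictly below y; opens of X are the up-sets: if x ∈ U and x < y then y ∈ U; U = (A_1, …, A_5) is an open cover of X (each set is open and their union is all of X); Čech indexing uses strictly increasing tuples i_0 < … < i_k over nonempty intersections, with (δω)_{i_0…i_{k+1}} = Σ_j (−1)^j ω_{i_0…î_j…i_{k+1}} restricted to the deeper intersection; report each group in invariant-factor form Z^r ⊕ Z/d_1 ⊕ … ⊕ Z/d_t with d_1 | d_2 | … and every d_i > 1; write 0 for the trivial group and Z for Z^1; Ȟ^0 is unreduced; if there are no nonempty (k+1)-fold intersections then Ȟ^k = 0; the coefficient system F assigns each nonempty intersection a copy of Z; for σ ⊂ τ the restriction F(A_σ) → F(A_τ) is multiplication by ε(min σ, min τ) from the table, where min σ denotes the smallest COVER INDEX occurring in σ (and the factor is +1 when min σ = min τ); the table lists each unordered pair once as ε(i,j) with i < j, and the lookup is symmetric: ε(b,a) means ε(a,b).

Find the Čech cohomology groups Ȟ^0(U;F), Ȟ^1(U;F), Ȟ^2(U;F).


Ȟ^0 ≅ 0,  Ȟ^1 ≅ Z/2,  Ȟ^2 ≅ 0

nerve simplices:
  A12={x6,x13} A15={x9,x10} A23={x7} A34={x1,x5,x14} A45={x3,x15}
C dims 5,5; δ0: rk 5, SNF 1^4·2
degree 0: 5−5−0 = 0 → Ȟ^0 ≅ 0
degree 1: 5−0−5 = 0 plus torsion [2] → Ȟ^1 ≅ Z/2
degree 2: 0−0−0 = 0 → Ȟ^2 ≅ 0


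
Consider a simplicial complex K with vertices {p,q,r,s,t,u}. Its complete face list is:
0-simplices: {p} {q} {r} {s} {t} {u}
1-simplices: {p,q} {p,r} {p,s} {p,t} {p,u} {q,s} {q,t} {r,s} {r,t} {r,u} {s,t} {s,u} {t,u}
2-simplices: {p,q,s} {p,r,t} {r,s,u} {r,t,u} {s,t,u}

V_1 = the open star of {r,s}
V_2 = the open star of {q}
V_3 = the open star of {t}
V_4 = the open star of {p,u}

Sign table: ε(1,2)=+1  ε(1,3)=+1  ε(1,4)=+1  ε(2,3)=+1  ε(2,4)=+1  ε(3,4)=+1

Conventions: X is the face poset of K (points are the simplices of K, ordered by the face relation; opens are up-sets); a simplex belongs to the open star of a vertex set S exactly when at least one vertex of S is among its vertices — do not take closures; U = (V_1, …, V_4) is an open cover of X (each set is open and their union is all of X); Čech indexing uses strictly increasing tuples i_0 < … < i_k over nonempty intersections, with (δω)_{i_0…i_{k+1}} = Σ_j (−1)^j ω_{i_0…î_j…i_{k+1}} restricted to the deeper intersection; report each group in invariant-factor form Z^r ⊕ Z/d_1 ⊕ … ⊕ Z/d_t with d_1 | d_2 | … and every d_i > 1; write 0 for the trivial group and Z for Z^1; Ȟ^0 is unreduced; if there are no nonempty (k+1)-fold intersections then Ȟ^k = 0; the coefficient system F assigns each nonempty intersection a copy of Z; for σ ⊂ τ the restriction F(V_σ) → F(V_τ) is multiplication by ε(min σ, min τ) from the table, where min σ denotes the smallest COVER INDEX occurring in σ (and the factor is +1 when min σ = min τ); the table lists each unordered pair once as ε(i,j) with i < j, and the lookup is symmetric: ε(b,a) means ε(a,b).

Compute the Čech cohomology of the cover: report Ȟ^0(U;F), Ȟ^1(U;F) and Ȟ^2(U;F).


intersection data:
  V1={{r},{s},{p,r},{p,s},{q,s},{r,s},{r,t},{r,u},{s,t},{s,u},{p,q,s},{p,r,t},{r,s,u},{r,t,u},{s,t,u}} V2={{q},{p,q},{q,s},{q,t},{p,q,s}} V3={{t},{p,t},{q,t},{r,t},{s,t},{t,u},{p,r,t},{r,t,u},{s,t,u}} V4={{p},{u},{p,q},{p,r},{p,s},{p,t},{p,u},{r,u},{s,u},{t,u},{p,q,s},{p,r,t},{r,s,u},{r,t,u},{s,t,u}}
  V12={{q,s},{p,q,s}} V13={{r,t},{s,t},{p,r,t},{r,t,u},{s,t,u}} V14={{p,r},{p,s},{r,u},{s,u},{p,q,s},{p,r,t},{r,s,u},{r,t,u},{s,t,u}} V23={{q,t}} V24={{p,q},{p,q,s}} V34={{p,t},{t,u},{p,r,t},{r,t,u},{s,t,u}}
  V124={{p,q,s}} V134={{p,r,t},{r,t,u},{s,t,u}}
C dims 4,6,2; δ0: rk 3, SNF 1^3; δ1: rk 2, SNF 1^2
Ȟ^0 = (4 − 3) − 0 = 1, so Ȟ^0 ≅ Z
Ȟ^1 = (6 − 2) − 3 = 1, so Ȟ^1 ≅ Z
Ȟ^2 = (2 − 0) − 2 = 0, so Ȟ^2 ≅ 0

Ȟ^0 ≅ Z, Ȟ^1 ≅ Z, Ȟ^2 ≅ 0


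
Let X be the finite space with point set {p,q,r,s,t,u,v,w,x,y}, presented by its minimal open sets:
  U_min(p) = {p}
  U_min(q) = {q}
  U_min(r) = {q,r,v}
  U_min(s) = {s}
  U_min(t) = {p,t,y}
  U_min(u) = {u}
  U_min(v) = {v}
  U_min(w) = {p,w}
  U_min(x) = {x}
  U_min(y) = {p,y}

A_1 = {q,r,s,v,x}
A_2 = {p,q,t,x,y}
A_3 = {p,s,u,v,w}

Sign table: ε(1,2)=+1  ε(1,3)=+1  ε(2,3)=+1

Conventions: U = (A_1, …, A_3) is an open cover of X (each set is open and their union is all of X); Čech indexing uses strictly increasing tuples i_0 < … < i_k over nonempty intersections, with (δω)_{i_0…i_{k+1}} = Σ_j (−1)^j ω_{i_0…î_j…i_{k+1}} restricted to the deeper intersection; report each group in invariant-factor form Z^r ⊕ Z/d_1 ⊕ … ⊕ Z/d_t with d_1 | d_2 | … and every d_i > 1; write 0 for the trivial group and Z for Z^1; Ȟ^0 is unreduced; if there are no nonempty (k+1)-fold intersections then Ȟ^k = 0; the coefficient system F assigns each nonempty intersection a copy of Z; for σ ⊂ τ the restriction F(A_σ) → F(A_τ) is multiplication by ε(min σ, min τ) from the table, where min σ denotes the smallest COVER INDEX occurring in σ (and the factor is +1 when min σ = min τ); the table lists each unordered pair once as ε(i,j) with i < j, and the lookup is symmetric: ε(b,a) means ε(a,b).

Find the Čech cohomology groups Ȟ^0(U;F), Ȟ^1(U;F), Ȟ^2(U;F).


nonempty intersections:
  A12={q,x} A13={s,v} A23={p}
C dims 3,3; δ0: rk 2, SNF 1^2
Ȟ^0: (3−2)−0=1 ⇒ Z
Ȟ^1: (3−0)−2=1 ⇒ Z
Ȟ^2: (0−0)−0=0 ⇒ 0

Ȟ^0 = Z; Ȟ^1 = Z; Ȟ^2 = 0


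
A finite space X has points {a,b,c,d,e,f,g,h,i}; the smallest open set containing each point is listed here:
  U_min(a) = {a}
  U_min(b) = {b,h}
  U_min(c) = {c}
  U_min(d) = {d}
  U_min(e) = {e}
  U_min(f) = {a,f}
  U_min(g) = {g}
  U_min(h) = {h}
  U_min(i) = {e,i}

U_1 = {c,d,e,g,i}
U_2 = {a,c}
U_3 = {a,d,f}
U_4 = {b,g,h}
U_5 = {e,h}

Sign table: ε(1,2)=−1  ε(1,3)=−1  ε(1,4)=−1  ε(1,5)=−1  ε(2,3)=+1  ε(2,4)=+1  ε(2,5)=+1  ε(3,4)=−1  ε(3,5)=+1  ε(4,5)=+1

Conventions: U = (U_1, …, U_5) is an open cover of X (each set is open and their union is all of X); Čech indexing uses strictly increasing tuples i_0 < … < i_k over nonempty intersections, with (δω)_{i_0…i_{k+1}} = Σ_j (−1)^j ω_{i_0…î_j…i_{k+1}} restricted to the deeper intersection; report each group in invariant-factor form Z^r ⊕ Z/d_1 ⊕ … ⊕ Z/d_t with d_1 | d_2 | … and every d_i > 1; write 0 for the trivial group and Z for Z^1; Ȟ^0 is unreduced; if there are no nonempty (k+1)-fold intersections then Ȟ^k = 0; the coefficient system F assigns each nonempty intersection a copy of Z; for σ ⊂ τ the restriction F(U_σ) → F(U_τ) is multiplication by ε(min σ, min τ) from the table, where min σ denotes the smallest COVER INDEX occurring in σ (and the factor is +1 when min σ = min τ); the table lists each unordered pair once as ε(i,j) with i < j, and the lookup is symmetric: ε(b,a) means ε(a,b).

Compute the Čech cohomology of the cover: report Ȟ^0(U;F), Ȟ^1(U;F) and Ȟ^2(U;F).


cover nerve:
  U12={c} U13={d} U14={g} U15={e} U23={a} U45={h}
C dims 5,6; δ0: rk 4, SNF 1^4
Ȟ^0: (5−4)−0=1 ⇒ Z
Ȟ^1: (6−0)−4=2 ⇒ Z^2
Ȟ^2: (0−0)−0=0 ⇒ 0

Ȟ^0(U;F) ≅ Z, Ȟ^1(U;F) ≅ Z^2 and Ȟ^2(U;F) ≅ 0


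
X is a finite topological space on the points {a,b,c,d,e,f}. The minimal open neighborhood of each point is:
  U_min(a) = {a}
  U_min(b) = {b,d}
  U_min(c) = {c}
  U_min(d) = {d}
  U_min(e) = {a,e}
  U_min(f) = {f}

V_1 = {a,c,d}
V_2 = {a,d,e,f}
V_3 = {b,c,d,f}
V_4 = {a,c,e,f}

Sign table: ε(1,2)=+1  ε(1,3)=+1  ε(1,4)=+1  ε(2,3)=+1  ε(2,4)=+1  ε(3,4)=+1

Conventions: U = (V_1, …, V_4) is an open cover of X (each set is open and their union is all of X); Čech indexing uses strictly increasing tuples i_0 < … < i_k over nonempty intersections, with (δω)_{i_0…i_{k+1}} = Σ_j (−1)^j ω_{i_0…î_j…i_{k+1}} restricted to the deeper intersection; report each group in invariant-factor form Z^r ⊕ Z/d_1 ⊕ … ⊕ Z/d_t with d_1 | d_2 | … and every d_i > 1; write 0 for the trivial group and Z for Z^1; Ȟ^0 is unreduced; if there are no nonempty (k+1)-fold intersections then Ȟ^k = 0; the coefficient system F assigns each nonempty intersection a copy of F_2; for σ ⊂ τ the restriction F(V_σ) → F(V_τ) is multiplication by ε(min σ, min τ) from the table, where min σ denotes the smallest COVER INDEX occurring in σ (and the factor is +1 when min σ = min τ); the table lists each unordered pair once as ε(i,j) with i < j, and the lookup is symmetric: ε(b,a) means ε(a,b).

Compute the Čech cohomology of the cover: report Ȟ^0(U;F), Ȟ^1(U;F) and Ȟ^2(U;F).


Ȟ^0 ≅ Z/2,  Ȟ^1 ≅ 0,  Ȟ^2 ≅ Z/2

nerve simplices:
  V12={a,d} V13={c,d} V14={a,c} V23={d,f} V24={a,e,f} V34={c,f}
  V123={d} V124={a} V134={c} V234={f}
C dims 4,6,4; δ0: rk_F2 3; δ1: rk_F2 3
degree 0: 4−3−0 = 1 → Ȟ^0 ≅ Z/2
degree 1: 6−3−3 = 0 → Ȟ^1 ≅ 0
degree 2: 4−0−3 = 1 → Ȟ^2 ≅ Z/2


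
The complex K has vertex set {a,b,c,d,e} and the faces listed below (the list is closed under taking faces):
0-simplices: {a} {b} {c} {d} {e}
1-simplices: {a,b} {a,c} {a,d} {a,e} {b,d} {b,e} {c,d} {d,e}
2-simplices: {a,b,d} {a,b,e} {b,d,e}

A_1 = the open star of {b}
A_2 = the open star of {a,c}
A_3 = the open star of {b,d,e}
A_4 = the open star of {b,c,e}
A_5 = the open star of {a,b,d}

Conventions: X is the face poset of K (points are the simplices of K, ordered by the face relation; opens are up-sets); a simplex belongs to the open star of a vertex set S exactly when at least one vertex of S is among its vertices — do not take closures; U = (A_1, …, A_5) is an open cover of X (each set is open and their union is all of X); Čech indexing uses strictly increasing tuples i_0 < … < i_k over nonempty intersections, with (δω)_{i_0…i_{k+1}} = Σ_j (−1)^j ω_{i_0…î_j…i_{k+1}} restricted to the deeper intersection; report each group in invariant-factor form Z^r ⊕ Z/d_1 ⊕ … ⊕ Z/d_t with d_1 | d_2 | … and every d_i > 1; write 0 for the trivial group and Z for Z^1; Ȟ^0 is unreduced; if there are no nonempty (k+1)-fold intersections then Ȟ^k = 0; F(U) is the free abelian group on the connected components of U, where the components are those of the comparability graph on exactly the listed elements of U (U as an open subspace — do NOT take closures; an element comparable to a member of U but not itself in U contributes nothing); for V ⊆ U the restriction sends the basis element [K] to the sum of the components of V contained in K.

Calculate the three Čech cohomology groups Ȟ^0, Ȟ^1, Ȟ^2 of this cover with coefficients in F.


nonempty overlaps:
  A1={{b},{a,b},{b,d},{b,e},{a,b,d},{a,b,e},{b,d,e}} A2={{a},{c},{a,b},{a,c},{a,d},{a,e},{c,d},{a,b,d},{a,b,e}} A3={{b},{d},{e},{a,b},{a,d},{a,e},{b,d},{b,e},{c,d},{d,e},{a,b,d},{a,b,e},{b,d,e}} A4={{b},{c},{e},{a,b},{a,c},{a,e},{b,d},{b,e},{c,d},{d,e},{a,b,d},{a,b,e},{b,d,e}} A5={{a},{b},{d},{a,b},{a,c},{a,d},{a,e},{b,d},{b,e},{c,d},{d,e},{a,b,d},{a,b,e},{b,d,e}}
  A12={{a,b},{a,b,d},{a,b,e}} A13={{b},{a,b},{b,d},{b,e},{a,b,d},{a,b,e},{b,d,e}} A14={{b},{a,b},{b,d},{b,e},{a,b,d},{a,b,e},{b,d,e}} A15={{b},{a,b},{b,d},{b,e},{a,b,d},{a,b,e},{b,d,e}} A23={{a,b},{a,d},{a,e},{c,d},{a,b,d},{a,b,e}} A24={{c},{a,b},{a,c},{a,e},{c,d},{a,b,d},{a,b,e}} A25={{a},{a,b},{a,c},{a,d},{a,e},{c,d},{a,b,d},{a,b,e}} A34={{b},{e},{a,b},{a,e},{b,d},{b,e},{c,d},{d,e},{a,b,d},{a,b,e},{b,d,e}} A35={{b},{d},{a,b},{a,d},{a,e},{b,d},{b,e},{c,d},{d,e},{a,b,d},{a,b,e},{b,d,e}} A45={{b},{a,b},{a,c},{a,e},{b,d},{b,e},{c,d},{d,e},{a,b,d},{a,b,e},{b,d,e}}
  A123={{a,b},{a,b,d},{a,b,e}} A124={{a,b},{a,b,d},{a,b,e}} A125={{a,b},{a,b,d},{a,b,e}} A134={{b},{a,b},{b,d},{b,e},{a,b,d},{a,b,e},{b,d,e}} A135={{b},{a,b},{b,d},{b,e},{a,b,d},{a,b,e},{b,d,e}} A145={{b},{a,b},{b,d},{b,e},{a,b,d},{a,b,e},{b,d,e}} A234={{a,b},{a,e},{c,d},{a,b,d},{a,b,e}} A235={{a,b},{a,d},{a,e},{c,d},{a,b,d},{a,b,e}} A245={{a,b},{a,c},{a,e},{c,d},{a,b,d},{a,b,e}} A345={{b},{a,b},{a,e},{b,d},{b,e},{c,d},{d,e},{a,b,d},{a,b,e},{b,d,e}}
  A1234={{a,b},{a,b,d},{a,b,e}} A1235={{a,b},{a,b,d},{a,b,e}} A1245={{a,b},{a,b,d},{a,b,e}} A1345={{b},{a,b},{b,d},{b,e},{a,b,d},{a,b,e},{b,d,e}} A2345={{a,b},{a,e},{c,d},{a,b,d},{a,b,e}}
  A12345={{a,b},{a,b,d},{a,b,e}}
components per intersection:
  A1: {{b},{a,b},{b,d},{b,e},{a,b,d},{a,b,e},{b,d,e}}
  A2: {{a},{c},{a,b},{a,c},{a,d},{a,e},{c,d},{a,b,d},{a,b,e}}
  A3: {{b},{d},{e},{a,b},{a,d},{a,e},{b,d},{b,e},{c,d},{d,e},{a,b,d},{a,b,e},{b,d,e}}
  A4: {{b},{e},{a,b},{a,e},{b,d},{b,e},{d,e},{a,b,d},{a,b,e},{b,d,e}} {{c},{a,c},{c,d}}
  A5: {{a},{b},{d},{a,b},{a,c},{a,d},{a,e},{b,d},{b,e},{c,d},{d,e},{a,b,d},{a,b,e},{b,d,e}}
  A12: {{a,b},{a,b,d},{a,b,e}}
  A13: {{b},{a,b},{b,d},{b,e},{a,b,d},{a,b,e},{b,d,e}}
  A14: {{b},{a,b},{b,d},{b,e},{a,b,d},{a,b,e},{b,d,e}}
  A15: {{b},{a,b},{b,d},{b,e},{a,b,d},{a,b,e},{b,d,e}}
  A23: {{a,b},{a,d},{a,e},{a,b,d},{a,b,e}} {{c,d}}
  A24: {{c},{a,c},{c,d}} {{a,b},{a,e},{a,b,d},{a,b,e}}
  A25: {{a},{a,b},{a,c},{a,d},{a,e},{a,b,d},{a,b,e}} {{c,d}}
  A34: {{b},{e},{a,b},{a,e},{b,d},{b,e},{d,e},{a,b,d},{a,b,e},{b,d,e}} {{c,d}}
  A35: {{b},{d},{a,b},{a,d},{a,e},{b,d},{b,e},{c,d},{d,e},{a,b,d},{a,b,e},{b,d,e}}
  A45: {{b},{a,b},{a,e},{b,d},{b,e},{d,e},{a,b,d},{a,b,e},{b,d,e}} {{a,c}} {{c,d}}
  A123: {{a,b},{a,b,d},{a,b,e}}
  A124: {{a,b},{a,b,d},{a,b,e}}
  A125: {{a,b},{a,b,d},{a,b,e}}
  A134: {{b},{a,b},{b,d},{b,e},{a,b,d},{a,b,e},{b,d,e}}
  A135: {{b},{a,b},{b,d},{b,e},{a,b,d},{a,b,e},{b,d,e}}
  A145: {{b},{a,b},{b,d},{b,e},{a,b,d},{a,b,e},{b,d,e}}
  A234: {{a,b},{a,e},{a,b,d},{a,b,e}} {{c,d}}
  A235: {{a,b},{a,d},{a,e},{a,b,d},{a,b,e}} {{c,d}}
  A245: {{a,b},{a,e},{a,b,d},{a,b,e}} {{a,c}} {{c,d}}
  A345: {{b},{a,b},{a,e},{b,d},{b,e},{d,e},{a,b,d},{a,b,e},{b,d,e}} {{c,d}}
  A1234: {{a,b},{a,b,d},{a,b,e}}
  A1235: {{a,b},{a,b,d},{a,b,e}}
  A1245: {{a,b},{a,b,d},{a,b,e}}
  A1345: {{b},{a,b},{b,d},{b,e},{a,b,d},{a,b,e},{b,d,e}}
  A2345: {{a,b},{a,e},{a,b,d},{a,b,e}} {{c,d}}
  A12345: {{a,b},{a,b,d},{a,b,e}}
C dims 6,16,15,6; δ0: rk 5, SNF 1^5; δ1: rk 10, SNF 1^10; δ2: rk 5, SNF 1^5
degree 0: 6−5−0 = 1 → Ȟ^0 ≅ Z
degree 1: 16−10−5 = 1 → Ȟ^1 ≅ Z
degree 2: 15−5−10 = 0 → Ȟ^2 ≅ 0

Ȟ^0 ≅ Z, Ȟ^1 ≅ Z and Ȟ^2 ≅ 0


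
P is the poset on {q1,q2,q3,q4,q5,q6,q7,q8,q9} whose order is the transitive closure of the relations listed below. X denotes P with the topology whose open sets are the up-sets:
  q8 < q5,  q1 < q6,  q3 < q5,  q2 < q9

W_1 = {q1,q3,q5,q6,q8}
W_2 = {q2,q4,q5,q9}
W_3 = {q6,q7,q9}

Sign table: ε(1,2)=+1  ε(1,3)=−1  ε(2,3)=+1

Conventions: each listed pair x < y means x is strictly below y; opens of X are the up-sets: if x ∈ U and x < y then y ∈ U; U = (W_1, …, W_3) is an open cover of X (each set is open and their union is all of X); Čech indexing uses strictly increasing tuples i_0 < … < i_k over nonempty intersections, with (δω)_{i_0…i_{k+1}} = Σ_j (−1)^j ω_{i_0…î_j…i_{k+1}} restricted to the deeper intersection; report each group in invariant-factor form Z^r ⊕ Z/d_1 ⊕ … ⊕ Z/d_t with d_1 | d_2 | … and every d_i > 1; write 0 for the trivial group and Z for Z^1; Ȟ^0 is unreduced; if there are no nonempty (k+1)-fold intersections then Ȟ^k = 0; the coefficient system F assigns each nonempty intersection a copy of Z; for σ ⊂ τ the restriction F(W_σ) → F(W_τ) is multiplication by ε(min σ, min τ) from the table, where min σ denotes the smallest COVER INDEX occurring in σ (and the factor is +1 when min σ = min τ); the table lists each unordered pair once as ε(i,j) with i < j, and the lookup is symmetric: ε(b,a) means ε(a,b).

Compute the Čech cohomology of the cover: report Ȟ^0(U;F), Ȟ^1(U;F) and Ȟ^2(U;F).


intersection data:
  W12={q5} W13={q6} W23={q9}
C dims 3,3; δ0: rk 3, SNF 1^2·2
Ȟ^0 = (3 − 3) − 0 = 0, so Ȟ^0 ≅ 0
Ȟ^1 = (3 − 0) − 3 = 0 plus torsion [2], so Ȟ^1 ≅ Z/2
Ȟ^2 = (0 − 0) − 0 = 0, so Ȟ^2 ≅ 0

Ȟ^0 ≅ 0; Ȟ^1 ≅ Z/2; Ȟ^2 ≅ 0


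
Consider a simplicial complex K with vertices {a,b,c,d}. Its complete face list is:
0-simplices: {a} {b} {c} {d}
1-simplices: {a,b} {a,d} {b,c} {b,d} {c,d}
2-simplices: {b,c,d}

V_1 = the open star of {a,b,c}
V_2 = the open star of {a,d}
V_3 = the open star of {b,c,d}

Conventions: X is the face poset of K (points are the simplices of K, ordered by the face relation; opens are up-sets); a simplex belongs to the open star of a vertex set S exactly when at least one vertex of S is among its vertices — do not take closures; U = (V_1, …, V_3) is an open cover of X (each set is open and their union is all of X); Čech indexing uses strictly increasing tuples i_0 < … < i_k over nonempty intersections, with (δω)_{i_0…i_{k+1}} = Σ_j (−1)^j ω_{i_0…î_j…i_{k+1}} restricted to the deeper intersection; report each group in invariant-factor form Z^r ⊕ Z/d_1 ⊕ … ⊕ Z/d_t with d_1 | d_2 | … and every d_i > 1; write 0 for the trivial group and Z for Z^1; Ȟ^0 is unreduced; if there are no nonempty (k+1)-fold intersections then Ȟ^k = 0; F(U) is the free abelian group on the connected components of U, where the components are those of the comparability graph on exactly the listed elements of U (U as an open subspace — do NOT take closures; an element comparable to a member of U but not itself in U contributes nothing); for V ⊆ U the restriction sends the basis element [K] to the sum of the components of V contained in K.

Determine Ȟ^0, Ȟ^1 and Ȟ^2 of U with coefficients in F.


Ȟ^0 ≅ Z; Ȟ^1 ≅ Z; Ȟ^2 ≅ 0

nerve simplices:
  V1={{a},{b},{c},{a,b},{a,d},{b,c},{b,d},{c,d},{b,c,d}} V2={{a},{d},{a,b},{a,d},{b,d},{c,d},{b,c,d}} V3={{b},{c},{d},{a,b},{a,d},{b,c},{b,d},{c,d},{b,c,d}}
  V12={{a},{a,b},{a,d},{b,d},{c,d},{b,c,d}} V13={{b},{c},{a,b},{a,d},{b,c},{b,d},{c,d},{b,c,d}} V23={{d},{a,b},{a,d},{b,d},{c,d},{b,c,d}}
  V123={{a,b},{a,d},{b,d},{c,d},{b,c,d}}
components per intersection:
  V1: {{a},{b},{c},{a,b},{a,d},{b,c},{b,d},{c,d},{b,c,d}}
  V2: {{a},{d},{a,b},{a,d},{b,d},{c,d},{b,c,d}}
  V3: {{b},{c},{d},{a,b},{a,d},{b,c},{b,d},{c,d},{b,c,d}}
  V12: {{a},{a,b},{a,d}} {{b,d},{c,d},{b,c,d}}
  V13: {{b},{c},{a,b},{b,c},{b,d},{c,d},{b,c,d}} {{a,d}}
  V23: {{d},{a,d},{b,d},{c,d},{b,c,d}} {{a,b}}
  V123: {{a,b}} {{a,d}} {{b,d},{c,d},{b,c,d}}
C dims 3,6,3; δ0: rk 2, SNF 1^2; δ1: rk 3, SNF 1^3
degree 0: 3−2−0 = 1 → Ȟ^0 ≅ Z
degree 1: 6−3−2 = 1 → Ȟ^1 ≅ Z
degree 2: 3−0−3 = 0 → Ȟ^2 ≅ 0
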